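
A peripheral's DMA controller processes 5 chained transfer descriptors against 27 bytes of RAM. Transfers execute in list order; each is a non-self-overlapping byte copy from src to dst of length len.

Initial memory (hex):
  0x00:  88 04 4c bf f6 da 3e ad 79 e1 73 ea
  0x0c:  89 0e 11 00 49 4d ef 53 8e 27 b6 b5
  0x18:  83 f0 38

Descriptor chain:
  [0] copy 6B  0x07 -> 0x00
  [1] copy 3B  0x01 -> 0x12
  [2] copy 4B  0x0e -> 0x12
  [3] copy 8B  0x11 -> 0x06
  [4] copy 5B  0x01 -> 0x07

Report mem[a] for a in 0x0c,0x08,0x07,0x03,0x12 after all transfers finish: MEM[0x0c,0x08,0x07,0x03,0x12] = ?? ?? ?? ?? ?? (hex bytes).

[0] 0x07->0x00 len=6 : ad 79 e1 73 ea 89
[1] 0x01->0x12 len=3 : 79 e1 73
[2] 0x0e->0x12 len=4 : 11 00 49 4d
[3] 0x11->0x06 len=8 : 4d 11 00 49 4d b6 b5 83
[4] 0x01->0x07 len=5 : 79 e1 73 ea 89
query mem[0x0c]=0xb5, mem[0x08]=0xe1, mem[0x07]=0x79, mem[0x03]=0x73, mem[0x12]=0x11

MEM[0x0c,0x08,0x07,0x03,0x12] = b5 e1 79 73 11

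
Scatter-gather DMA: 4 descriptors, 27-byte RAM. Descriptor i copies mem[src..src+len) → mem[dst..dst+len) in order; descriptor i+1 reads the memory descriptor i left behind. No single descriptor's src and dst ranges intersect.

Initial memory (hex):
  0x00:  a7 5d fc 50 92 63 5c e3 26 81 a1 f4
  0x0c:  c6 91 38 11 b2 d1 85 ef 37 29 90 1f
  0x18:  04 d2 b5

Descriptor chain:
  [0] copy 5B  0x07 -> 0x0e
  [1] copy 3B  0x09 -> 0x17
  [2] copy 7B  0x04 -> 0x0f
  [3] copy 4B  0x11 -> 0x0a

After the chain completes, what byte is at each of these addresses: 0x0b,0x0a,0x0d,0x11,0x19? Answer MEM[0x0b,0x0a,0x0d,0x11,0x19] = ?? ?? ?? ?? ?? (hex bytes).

MEM[0x0b,0x0a,0x0d,0x11,0x19] = e3 5c 81 5c f4

D0: mem[0x0e..0x12] <- [e3 26 81 a1 f4]
D1: mem[0x17..0x19] <- [81 a1 f4]
D2: mem[0x0f..0x15] <- [92 63 5c e3 26 81 a1]
D3: mem[0x0a..0x0d] <- [5c e3 26 81]
query mem[0x0b]=0xe3, mem[0x0a]=0x5c, mem[0x0d]=0x81, mem[0x11]=0x5c, mem[0x19]=0xf4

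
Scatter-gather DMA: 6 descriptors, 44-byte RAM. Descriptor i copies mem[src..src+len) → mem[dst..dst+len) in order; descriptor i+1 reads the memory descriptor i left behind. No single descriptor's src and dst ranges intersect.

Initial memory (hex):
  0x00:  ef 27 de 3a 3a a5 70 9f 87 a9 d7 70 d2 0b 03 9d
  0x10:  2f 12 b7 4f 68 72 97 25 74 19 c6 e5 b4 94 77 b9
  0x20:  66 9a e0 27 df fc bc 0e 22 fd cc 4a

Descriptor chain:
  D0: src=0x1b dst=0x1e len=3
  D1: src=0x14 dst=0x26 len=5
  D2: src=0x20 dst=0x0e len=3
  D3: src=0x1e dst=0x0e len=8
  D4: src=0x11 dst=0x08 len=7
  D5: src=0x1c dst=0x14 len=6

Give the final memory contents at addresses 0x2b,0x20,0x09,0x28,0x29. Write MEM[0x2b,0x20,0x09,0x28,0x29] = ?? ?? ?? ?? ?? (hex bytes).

#0 dst[0x1e+3] := {0xe5,0xb4,0x94}
#1 dst[0x26+5] := {0x68,0x72,0x97,0x25,0x74}
#2 dst[0x0e+3] := {0x94,0x9a,0xe0}
#3 dst[0x0e+8] := {0xe5,0xb4,0x94,0x9a,0xe0,0x27,0xdf,0xfc}
#4 dst[0x08+7] := {0x9a,0xe0,0x27,0xdf,0xfc,0x97,0x25}
#5 dst[0x14+6] := {0xb4,0x94,0xe5,0xb4,0x94,0x9a}
query mem[0x2b]=0x4a, mem[0x20]=0x94, mem[0x09]=0xe0, mem[0x28]=0x97, mem[0x29]=0x25

MEM[0x2b,0x20,0x09,0x28,0x29] = 4a 94 e0 97 25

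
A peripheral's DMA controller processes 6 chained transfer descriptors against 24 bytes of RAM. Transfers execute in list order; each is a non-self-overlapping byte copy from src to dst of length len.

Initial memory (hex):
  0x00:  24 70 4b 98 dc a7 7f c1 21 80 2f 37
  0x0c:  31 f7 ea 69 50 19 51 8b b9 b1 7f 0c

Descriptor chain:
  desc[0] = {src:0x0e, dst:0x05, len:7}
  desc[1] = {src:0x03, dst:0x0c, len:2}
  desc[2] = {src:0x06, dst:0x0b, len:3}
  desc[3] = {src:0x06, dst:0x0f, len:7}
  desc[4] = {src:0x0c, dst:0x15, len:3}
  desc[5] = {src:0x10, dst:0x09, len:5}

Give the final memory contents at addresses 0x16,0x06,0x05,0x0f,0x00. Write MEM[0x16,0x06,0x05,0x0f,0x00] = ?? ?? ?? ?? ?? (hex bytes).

#0 dst[0x05+7] := {0xea,0x69,0x50,0x19,0x51,0x8b,0xb9}
#1 dst[0x0c+2] := {0x98,0xdc}
#2 dst[0x0b+3] := {0x69,0x50,0x19}
#3 dst[0x0f+7] := {0x69,0x50,0x19,0x51,0x8b,0x69,0x50}
#4 dst[0x15+3] := {0x50,0x19,0xea}
#5 dst[0x09+5] := {0x50,0x19,0x51,0x8b,0x69}
query mem[0x16]=0x19, mem[0x06]=0x69, mem[0x05]=0xea, mem[0x0f]=0x69, mem[0x00]=0x24

MEM[0x16,0x06,0x05,0x0f,0x00] = 19 69 ea 69 24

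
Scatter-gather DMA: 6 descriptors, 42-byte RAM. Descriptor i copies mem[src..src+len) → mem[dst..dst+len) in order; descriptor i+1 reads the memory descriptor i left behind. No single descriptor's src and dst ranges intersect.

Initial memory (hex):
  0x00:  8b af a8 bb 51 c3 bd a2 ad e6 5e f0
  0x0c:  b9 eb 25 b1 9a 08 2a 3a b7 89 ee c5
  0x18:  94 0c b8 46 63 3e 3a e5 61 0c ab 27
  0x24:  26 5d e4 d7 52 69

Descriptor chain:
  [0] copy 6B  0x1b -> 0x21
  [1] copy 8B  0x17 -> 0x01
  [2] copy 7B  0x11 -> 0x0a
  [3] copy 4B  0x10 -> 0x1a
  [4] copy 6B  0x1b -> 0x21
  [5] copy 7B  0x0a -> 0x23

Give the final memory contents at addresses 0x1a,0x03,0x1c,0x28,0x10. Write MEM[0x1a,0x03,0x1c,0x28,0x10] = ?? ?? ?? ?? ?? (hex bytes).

MEM[0x1a,0x03,0x1c,0x28,0x10] = c5 0c 2a ee c5

  after D0: wrote 6B at 0x21 = 46633e3ae561
  after D1: wrote 8B at 0x01 = c5940cb846633e3a
  after D2: wrote 7B at 0x0a = 082a3ab789eec5
  after D3: wrote 4B at 0x1a = c5082a3a
  after D4: wrote 6B at 0x21 = 082a3a3ae561
  after D5: wrote 7B at 0x23 = 082a3ab789eec5
query mem[0x1a]=0xc5, mem[0x03]=0x0c, mem[0x1c]=0x2a, mem[0x28]=0xee, mem[0x10]=0xc5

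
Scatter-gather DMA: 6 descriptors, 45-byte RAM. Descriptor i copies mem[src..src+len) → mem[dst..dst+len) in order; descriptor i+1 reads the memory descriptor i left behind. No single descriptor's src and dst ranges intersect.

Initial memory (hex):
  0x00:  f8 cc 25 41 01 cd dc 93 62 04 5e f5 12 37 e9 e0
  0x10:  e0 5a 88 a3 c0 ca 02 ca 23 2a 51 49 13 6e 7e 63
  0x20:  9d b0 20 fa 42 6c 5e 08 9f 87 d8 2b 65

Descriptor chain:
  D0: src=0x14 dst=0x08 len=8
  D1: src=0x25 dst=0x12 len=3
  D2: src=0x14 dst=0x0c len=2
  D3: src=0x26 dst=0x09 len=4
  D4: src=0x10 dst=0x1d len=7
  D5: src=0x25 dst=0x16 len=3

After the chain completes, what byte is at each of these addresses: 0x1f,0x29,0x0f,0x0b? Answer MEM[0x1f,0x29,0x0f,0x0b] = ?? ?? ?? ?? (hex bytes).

MEM[0x1f,0x29,0x0f,0x0b] = 6c 87 49 9f

  after D0: wrote 8B at 0x08 = c0ca02ca232a5149
  after D1: wrote 3B at 0x12 = 6c5e08
  after D2: wrote 2B at 0x0c = 08ca
  after D3: wrote 4B at 0x09 = 5e089f87
  after D4: wrote 7B at 0x1d = e05a6c5e08ca02
  after D5: wrote 3B at 0x16 = 6c5e08
query mem[0x1f]=0x6c, mem[0x29]=0x87, mem[0x0f]=0x49, mem[0x0b]=0x9f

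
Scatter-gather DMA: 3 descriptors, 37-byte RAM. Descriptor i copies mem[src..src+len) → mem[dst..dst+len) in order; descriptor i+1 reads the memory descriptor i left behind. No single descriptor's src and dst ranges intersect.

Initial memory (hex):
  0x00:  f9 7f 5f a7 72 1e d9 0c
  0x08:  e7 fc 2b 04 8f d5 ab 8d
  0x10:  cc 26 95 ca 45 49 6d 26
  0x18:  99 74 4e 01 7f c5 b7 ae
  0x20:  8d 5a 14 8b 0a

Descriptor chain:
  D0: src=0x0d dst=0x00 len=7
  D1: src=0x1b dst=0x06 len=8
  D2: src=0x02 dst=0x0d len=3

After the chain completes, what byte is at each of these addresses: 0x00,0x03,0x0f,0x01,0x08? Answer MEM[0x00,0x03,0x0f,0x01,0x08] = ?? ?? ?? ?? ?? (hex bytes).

MEM[0x00,0x03,0x0f,0x01,0x08] = d5 cc 26 ab c5

[0] 0x0d->0x00 len=7 : d5 ab 8d cc 26 95 ca
[1] 0x1b->0x06 len=8 : 01 7f c5 b7 ae 8d 5a 14
[2] 0x02->0x0d len=3 : 8d cc 26
query mem[0x00]=0xd5, mem[0x03]=0xcc, mem[0x0f]=0x26, mem[0x01]=0xab, mem[0x08]=0xc5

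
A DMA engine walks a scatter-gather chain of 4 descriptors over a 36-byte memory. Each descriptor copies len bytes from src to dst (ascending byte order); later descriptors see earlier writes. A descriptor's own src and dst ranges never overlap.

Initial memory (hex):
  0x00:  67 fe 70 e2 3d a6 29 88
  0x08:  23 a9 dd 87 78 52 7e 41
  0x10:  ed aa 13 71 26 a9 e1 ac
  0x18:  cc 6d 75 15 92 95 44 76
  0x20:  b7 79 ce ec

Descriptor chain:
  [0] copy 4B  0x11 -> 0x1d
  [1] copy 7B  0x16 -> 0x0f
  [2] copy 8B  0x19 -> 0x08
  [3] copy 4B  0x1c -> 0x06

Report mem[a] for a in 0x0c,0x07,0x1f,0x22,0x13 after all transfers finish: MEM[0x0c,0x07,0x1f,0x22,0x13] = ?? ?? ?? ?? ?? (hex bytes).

D0: mem[0x1d..0x20] <- [aa 13 71 26]
D1: mem[0x0f..0x15] <- [e1 ac cc 6d 75 15 92]
D2: mem[0x08..0x0f] <- [6d 75 15 92 aa 13 71 26]
D3: mem[0x06..0x09] <- [92 aa 13 71]
query mem[0x0c]=0xaa, mem[0x07]=0xaa, mem[0x1f]=0x71, mem[0x22]=0xce, mem[0x13]=0x75

MEM[0x0c,0x07,0x1f,0x22,0x13] = aa aa 71 ce 75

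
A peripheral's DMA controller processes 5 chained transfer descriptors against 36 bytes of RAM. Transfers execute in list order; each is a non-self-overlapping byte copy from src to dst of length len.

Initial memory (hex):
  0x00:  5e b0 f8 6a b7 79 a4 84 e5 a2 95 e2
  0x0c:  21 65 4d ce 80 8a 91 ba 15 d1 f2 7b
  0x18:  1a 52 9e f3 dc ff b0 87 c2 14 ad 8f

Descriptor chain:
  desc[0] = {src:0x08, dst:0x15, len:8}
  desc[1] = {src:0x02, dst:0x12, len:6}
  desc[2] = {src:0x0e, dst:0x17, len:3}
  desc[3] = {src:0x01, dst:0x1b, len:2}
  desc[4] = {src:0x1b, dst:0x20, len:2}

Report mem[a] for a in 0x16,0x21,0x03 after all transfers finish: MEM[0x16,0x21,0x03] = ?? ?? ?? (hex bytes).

MEM[0x16,0x21,0x03] = a4 f8 6a

  after D0: wrote 8B at 0x15 = e5a295e221654dce
  after D1: wrote 6B at 0x12 = f86ab779a484
  after D2: wrote 3B at 0x17 = 4dce80
  after D3: wrote 2B at 0x1b = b0f8
  after D4: wrote 2B at 0x20 = b0f8
query mem[0x16]=0xa4, mem[0x21]=0xf8, mem[0x03]=0x6a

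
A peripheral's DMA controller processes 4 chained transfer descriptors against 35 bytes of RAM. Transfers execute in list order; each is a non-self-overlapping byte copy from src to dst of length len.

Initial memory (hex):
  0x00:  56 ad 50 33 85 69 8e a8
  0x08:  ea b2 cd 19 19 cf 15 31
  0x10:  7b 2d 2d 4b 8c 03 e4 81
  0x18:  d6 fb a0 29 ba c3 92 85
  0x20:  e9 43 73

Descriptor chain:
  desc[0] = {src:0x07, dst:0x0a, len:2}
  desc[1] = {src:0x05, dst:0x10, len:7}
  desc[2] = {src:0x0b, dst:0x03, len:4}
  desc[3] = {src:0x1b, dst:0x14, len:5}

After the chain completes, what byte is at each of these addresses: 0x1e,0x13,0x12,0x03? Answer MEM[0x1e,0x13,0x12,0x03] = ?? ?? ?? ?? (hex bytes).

#0 dst[0x0a+2] := {0xa8,0xea}
#1 dst[0x10+7] := {0x69,0x8e,0xa8,0xea,0xb2,0xa8,0xea}
#2 dst[0x03+4] := {0xea,0x19,0xcf,0x15}
#3 dst[0x14+5] := {0x29,0xba,0xc3,0x92,0x85}
query mem[0x1e]=0x92, mem[0x13]=0xea, mem[0x12]=0xa8, mem[0x03]=0xea

MEM[0x1e,0x13,0x12,0x03] = 92 ea a8 ea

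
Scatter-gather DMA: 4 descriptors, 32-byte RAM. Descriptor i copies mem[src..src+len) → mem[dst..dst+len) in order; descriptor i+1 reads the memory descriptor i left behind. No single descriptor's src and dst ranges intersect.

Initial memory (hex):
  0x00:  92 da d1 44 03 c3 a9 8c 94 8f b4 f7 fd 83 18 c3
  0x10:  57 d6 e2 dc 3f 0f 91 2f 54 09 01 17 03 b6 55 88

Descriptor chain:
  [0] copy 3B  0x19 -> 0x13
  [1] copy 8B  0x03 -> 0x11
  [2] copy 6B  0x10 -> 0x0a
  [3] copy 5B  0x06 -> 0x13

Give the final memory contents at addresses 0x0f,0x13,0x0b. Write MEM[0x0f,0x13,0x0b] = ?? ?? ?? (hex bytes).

D0: mem[0x13..0x15] <- [09 01 17]
D1: mem[0x11..0x18] <- [44 03 c3 a9 8c 94 8f b4]
D2: mem[0x0a..0x0f] <- [57 44 03 c3 a9 8c]
D3: mem[0x13..0x17] <- [a9 8c 94 8f 57]
query mem[0x0f]=0x8c, mem[0x13]=0xa9, mem[0x0b]=0x44

MEM[0x0f,0x13,0x0b] = 8c a9 44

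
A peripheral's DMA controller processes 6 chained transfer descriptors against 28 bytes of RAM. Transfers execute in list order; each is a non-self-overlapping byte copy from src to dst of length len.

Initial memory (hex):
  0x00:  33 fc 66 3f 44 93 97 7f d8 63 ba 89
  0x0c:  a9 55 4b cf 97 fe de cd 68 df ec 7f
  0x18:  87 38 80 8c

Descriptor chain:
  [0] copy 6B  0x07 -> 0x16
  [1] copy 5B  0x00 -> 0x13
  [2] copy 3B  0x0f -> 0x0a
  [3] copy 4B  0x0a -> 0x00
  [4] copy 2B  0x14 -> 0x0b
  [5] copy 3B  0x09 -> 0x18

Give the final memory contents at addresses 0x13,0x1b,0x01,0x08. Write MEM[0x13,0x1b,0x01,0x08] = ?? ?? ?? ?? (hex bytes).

[0] 0x07->0x16 len=6 : 7f d8 63 ba 89 a9
[1] 0x00->0x13 len=5 : 33 fc 66 3f 44
[2] 0x0f->0x0a len=3 : cf 97 fe
[3] 0x0a->0x00 len=4 : cf 97 fe 55
[4] 0x14->0x0b len=2 : fc 66
[5] 0x09->0x18 len=3 : 63 cf fc
query mem[0x13]=0x33, mem[0x1b]=0xa9, mem[0x01]=0x97, mem[0x08]=0xd8

MEM[0x13,0x1b,0x01,0x08] = 33 a9 97 d8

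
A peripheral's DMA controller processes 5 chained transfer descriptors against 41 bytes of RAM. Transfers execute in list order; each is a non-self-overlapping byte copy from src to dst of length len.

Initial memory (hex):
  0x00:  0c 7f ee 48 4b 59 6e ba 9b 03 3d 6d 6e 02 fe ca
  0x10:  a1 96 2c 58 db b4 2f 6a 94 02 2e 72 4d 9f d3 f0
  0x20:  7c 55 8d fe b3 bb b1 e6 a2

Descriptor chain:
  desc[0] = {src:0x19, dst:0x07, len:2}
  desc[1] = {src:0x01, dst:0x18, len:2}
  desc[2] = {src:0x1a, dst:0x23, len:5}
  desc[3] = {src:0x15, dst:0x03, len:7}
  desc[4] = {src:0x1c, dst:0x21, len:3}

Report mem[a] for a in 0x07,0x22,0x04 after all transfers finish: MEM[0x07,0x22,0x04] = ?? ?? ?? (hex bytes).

  after D0: wrote 2B at 0x07 = 022e
  after D1: wrote 2B at 0x18 = 7fee
  after D2: wrote 5B at 0x23 = 2e724d9fd3
  after D3: wrote 7B at 0x03 = b42f6a7fee2e72
  after D4: wrote 3B at 0x21 = 4d9fd3
query mem[0x07]=0xee, mem[0x22]=0x9f, mem[0x04]=0x2f

MEM[0x07,0x22,0x04] = ee 9f 2f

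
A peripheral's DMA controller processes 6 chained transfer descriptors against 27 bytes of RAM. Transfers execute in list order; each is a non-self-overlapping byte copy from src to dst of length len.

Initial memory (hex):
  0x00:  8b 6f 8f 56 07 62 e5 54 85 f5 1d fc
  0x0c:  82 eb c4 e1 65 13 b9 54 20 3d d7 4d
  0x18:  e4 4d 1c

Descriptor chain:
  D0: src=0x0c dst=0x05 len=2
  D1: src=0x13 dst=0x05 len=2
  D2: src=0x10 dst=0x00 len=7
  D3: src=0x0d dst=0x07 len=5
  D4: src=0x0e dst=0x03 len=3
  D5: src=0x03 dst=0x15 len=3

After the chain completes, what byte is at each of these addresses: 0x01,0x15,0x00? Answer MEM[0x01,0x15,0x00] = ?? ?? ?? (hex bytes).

#0 dst[0x05+2] := {0x82,0xeb}
#1 dst[0x05+2] := {0x54,0x20}
#2 dst[0x00+7] := {0x65,0x13,0xb9,0x54,0x20,0x3d,0xd7}
#3 dst[0x07+5] := {0xeb,0xc4,0xe1,0x65,0x13}
#4 dst[0x03+3] := {0xc4,0xe1,0x65}
#5 dst[0x15+3] := {0xc4,0xe1,0x65}
query mem[0x01]=0x13, mem[0x15]=0xc4, mem[0x00]=0x65

MEM[0x01,0x15,0x00] = 13 c4 65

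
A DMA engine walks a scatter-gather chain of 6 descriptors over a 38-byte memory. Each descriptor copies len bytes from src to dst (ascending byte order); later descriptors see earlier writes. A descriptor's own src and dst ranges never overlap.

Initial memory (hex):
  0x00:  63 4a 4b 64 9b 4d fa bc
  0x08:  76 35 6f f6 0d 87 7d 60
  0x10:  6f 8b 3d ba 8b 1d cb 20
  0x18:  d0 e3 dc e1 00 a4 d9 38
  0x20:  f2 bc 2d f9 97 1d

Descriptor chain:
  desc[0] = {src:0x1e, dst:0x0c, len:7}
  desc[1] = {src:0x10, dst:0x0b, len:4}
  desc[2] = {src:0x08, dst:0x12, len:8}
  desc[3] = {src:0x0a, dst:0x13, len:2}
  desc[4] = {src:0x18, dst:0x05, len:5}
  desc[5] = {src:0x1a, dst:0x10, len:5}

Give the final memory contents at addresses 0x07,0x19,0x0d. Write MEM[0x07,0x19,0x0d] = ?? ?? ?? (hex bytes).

#0 dst[0x0c+7] := {0xd9,0x38,0xf2,0xbc,0x2d,0xf9,0x97}
#1 dst[0x0b+4] := {0x2d,0xf9,0x97,0xba}
#2 dst[0x12+8] := {0x76,0x35,0x6f,0x2d,0xf9,0x97,0xba,0xbc}
#3 dst[0x13+2] := {0x6f,0x2d}
#4 dst[0x05+5] := {0xba,0xbc,0xdc,0xe1,0x00}
#5 dst[0x10+5] := {0xdc,0xe1,0x00,0xa4,0xd9}
query mem[0x07]=0xdc, mem[0x19]=0xbc, mem[0x0d]=0x97

MEM[0x07,0x19,0x0d] = dc bc 97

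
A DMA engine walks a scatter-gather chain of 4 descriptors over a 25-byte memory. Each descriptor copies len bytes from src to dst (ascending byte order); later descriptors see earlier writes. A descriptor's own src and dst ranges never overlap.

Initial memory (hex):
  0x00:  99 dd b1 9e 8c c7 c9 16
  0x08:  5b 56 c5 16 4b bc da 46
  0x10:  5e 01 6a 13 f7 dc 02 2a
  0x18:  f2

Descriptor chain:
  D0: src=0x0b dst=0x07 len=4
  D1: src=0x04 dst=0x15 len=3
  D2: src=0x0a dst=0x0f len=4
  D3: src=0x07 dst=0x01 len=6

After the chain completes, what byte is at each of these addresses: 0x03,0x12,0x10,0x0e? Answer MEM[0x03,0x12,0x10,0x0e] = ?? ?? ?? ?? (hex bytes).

MEM[0x03,0x12,0x10,0x0e] = bc bc 16 da

#0 dst[0x07+4] := {0x16,0x4b,0xbc,0xda}
#1 dst[0x15+3] := {0x8c,0xc7,0xc9}
#2 dst[0x0f+4] := {0xda,0x16,0x4b,0xbc}
#3 dst[0x01+6] := {0x16,0x4b,0xbc,0xda,0x16,0x4b}
query mem[0x03]=0xbc, mem[0x12]=0xbc, mem[0x10]=0x16, mem[0x0e]=0xda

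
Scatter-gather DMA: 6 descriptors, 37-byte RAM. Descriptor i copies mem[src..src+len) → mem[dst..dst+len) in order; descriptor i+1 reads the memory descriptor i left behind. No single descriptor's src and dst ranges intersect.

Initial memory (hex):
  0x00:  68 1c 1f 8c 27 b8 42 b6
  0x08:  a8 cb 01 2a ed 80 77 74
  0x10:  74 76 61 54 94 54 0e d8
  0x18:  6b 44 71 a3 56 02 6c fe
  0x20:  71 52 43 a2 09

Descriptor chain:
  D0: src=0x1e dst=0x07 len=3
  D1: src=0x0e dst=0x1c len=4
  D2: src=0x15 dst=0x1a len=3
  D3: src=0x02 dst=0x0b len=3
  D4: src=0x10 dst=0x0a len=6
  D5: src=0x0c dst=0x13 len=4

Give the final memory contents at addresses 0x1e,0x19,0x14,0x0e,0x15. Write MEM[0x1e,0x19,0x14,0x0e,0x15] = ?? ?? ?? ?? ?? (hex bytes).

MEM[0x1e,0x19,0x14,0x0e,0x15] = 74 44 54 94 94

#0 dst[0x07+3] := {0x6c,0xfe,0x71}
#1 dst[0x1c+4] := {0x77,0x74,0x74,0x76}
#2 dst[0x1a+3] := {0x54,0x0e,0xd8}
#3 dst[0x0b+3] := {0x1f,0x8c,0x27}
#4 dst[0x0a+6] := {0x74,0x76,0x61,0x54,0x94,0x54}
#5 dst[0x13+4] := {0x61,0x54,0x94,0x54}
query mem[0x1e]=0x74, mem[0x19]=0x44, mem[0x14]=0x54, mem[0x0e]=0x94, mem[0x15]=0x94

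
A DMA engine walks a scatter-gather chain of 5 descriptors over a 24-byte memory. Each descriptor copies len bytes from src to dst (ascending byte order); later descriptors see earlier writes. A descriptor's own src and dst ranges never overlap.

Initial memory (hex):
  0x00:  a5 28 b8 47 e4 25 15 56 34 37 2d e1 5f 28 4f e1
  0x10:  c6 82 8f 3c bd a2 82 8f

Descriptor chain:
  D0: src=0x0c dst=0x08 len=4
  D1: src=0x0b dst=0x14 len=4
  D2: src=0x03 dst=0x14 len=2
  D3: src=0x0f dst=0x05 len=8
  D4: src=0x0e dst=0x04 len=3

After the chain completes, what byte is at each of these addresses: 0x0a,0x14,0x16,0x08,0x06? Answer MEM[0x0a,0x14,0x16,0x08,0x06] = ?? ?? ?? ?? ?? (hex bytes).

MEM[0x0a,0x14,0x16,0x08,0x06] = 47 47 28 8f c6

D0: mem[0x08..0x0b] <- [5f 28 4f e1]
D1: mem[0x14..0x17] <- [e1 5f 28 4f]
D2: mem[0x14..0x15] <- [47 e4]
D3: mem[0x05..0x0c] <- [e1 c6 82 8f 3c 47 e4 28]
D4: mem[0x04..0x06] <- [4f e1 c6]
query mem[0x0a]=0x47, mem[0x14]=0x47, mem[0x16]=0x28, mem[0x08]=0x8f, mem[0x06]=0xc6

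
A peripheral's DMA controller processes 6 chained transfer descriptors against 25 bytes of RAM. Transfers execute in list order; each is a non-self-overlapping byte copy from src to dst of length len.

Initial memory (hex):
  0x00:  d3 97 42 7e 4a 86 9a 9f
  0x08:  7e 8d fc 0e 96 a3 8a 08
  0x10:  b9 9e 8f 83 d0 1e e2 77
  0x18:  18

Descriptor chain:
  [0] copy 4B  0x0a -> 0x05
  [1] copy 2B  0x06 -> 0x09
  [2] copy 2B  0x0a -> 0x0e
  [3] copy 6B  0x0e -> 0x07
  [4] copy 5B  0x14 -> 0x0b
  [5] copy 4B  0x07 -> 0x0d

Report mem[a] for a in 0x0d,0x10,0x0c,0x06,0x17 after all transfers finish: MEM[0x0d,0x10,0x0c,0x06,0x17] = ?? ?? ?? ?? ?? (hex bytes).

MEM[0x0d,0x10,0x0c,0x06,0x17] = 96 9e 1e 0e 77

  after D0: wrote 4B at 0x05 = fc0e96a3
  after D1: wrote 2B at 0x09 = 0e96
  after D2: wrote 2B at 0x0e = 960e
  after D3: wrote 6B at 0x07 = 960eb99e8f83
  after D4: wrote 5B at 0x0b = d01ee27718
  after D5: wrote 4B at 0x0d = 960eb99e
query mem[0x0d]=0x96, mem[0x10]=0x9e, mem[0x0c]=0x1e, mem[0x06]=0x0e, mem[0x17]=0x77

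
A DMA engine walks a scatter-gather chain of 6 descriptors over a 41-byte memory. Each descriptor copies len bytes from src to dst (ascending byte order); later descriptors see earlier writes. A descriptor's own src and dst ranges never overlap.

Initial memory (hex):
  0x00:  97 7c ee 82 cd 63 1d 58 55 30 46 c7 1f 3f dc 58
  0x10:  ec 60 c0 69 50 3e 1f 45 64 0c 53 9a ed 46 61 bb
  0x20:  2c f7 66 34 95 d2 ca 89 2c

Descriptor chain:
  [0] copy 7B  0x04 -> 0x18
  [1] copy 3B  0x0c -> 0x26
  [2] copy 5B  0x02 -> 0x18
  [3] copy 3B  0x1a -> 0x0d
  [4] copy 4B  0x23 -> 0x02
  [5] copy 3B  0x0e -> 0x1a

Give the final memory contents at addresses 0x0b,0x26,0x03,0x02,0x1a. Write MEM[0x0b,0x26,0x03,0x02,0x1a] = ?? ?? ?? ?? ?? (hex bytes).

MEM[0x0b,0x26,0x03,0x02,0x1a] = c7 1f 95 34 63

  after D0: wrote 7B at 0x18 = cd631d58553046
  after D1: wrote 3B at 0x26 = 1f3fdc
  after D2: wrote 5B at 0x18 = ee82cd631d
  after D3: wrote 3B at 0x0d = cd631d
  after D4: wrote 4B at 0x02 = 3495d21f
  after D5: wrote 3B at 0x1a = 631dec
query mem[0x0b]=0xc7, mem[0x26]=0x1f, mem[0x03]=0x95, mem[0x02]=0x34, mem[0x1a]=0x63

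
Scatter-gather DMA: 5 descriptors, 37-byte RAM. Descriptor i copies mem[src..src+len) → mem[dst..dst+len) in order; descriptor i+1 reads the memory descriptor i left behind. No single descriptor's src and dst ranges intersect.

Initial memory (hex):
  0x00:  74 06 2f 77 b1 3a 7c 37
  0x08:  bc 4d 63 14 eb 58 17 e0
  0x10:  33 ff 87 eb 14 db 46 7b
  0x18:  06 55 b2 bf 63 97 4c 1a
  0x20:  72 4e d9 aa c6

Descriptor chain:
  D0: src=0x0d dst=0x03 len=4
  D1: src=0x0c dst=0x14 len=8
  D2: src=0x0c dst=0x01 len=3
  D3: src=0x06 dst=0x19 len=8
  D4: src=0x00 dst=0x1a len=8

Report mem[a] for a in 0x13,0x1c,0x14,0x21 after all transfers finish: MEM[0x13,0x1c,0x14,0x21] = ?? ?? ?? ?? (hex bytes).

#0 dst[0x03+4] := {0x58,0x17,0xe0,0x33}
#1 dst[0x14+8] := {0xeb,0x58,0x17,0xe0,0x33,0xff,0x87,0xeb}
#2 dst[0x01+3] := {0xeb,0x58,0x17}
#3 dst[0x19+8] := {0x33,0x37,0xbc,0x4d,0x63,0x14,0xeb,0x58}
#4 dst[0x1a+8] := {0x74,0xeb,0x58,0x17,0x17,0xe0,0x33,0x37}
query mem[0x13]=0xeb, mem[0x1c]=0x58, mem[0x14]=0xeb, mem[0x21]=0x37

MEM[0x13,0x1c,0x14,0x21] = eb 58 eb 37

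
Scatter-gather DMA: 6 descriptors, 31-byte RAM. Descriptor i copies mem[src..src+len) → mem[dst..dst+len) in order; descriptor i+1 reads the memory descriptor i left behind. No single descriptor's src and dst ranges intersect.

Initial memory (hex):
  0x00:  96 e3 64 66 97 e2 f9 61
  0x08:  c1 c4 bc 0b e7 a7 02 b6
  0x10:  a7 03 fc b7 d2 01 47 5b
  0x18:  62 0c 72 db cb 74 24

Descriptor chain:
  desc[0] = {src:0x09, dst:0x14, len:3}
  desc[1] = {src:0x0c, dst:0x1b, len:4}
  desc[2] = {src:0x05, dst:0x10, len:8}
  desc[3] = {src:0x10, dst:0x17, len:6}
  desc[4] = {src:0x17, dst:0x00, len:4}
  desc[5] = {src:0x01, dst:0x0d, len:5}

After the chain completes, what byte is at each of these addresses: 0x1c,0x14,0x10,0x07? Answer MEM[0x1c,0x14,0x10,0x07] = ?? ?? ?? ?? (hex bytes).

D0: mem[0x14..0x16] <- [c4 bc 0b]
D1: mem[0x1b..0x1e] <- [e7 a7 02 b6]
D2: mem[0x10..0x17] <- [e2 f9 61 c1 c4 bc 0b e7]
D3: mem[0x17..0x1c] <- [e2 f9 61 c1 c4 bc]
D4: mem[0x00..0x03] <- [e2 f9 61 c1]
D5: mem[0x0d..0x11] <- [f9 61 c1 97 e2]
query mem[0x1c]=0xbc, mem[0x14]=0xc4, mem[0x10]=0x97, mem[0x07]=0x61

MEM[0x1c,0x14,0x10,0x07] = bc c4 97 61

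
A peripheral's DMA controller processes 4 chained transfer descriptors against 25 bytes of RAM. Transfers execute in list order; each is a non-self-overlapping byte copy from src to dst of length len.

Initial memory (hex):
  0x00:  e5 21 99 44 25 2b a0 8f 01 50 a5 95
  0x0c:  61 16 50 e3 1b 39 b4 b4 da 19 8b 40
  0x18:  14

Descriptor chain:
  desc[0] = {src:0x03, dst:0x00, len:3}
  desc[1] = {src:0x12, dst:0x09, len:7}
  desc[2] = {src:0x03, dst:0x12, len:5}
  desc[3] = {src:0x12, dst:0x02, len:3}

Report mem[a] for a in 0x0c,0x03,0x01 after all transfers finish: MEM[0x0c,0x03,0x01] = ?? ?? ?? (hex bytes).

MEM[0x0c,0x03,0x01] = 19 25 25

#0 dst[0x00+3] := {0x44,0x25,0x2b}
#1 dst[0x09+7] := {0xb4,0xb4,0xda,0x19,0x8b,0x40,0x14}
#2 dst[0x12+5] := {0x44,0x25,0x2b,0xa0,0x8f}
#3 dst[0x02+3] := {0x44,0x25,0x2b}
query mem[0x0c]=0x19, mem[0x03]=0x25, mem[0x01]=0x25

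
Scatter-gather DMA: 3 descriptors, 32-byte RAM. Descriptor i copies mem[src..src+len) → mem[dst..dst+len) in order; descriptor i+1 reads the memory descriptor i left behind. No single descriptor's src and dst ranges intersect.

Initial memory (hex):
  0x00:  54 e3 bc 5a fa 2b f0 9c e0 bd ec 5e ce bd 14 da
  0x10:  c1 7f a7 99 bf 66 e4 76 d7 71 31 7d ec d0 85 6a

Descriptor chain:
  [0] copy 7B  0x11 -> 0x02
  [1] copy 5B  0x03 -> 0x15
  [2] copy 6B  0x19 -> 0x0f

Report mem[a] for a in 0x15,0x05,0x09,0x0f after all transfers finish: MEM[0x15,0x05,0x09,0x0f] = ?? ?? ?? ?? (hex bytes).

D0: mem[0x02..0x08] <- [7f a7 99 bf 66 e4 76]
D1: mem[0x15..0x19] <- [a7 99 bf 66 e4]
D2: mem[0x0f..0x14] <- [e4 31 7d ec d0 85]
query mem[0x15]=0xa7, mem[0x05]=0xbf, mem[0x09]=0xbd, mem[0x0f]=0xe4

MEM[0x15,0x05,0x09,0x0f] = a7 bf bd e4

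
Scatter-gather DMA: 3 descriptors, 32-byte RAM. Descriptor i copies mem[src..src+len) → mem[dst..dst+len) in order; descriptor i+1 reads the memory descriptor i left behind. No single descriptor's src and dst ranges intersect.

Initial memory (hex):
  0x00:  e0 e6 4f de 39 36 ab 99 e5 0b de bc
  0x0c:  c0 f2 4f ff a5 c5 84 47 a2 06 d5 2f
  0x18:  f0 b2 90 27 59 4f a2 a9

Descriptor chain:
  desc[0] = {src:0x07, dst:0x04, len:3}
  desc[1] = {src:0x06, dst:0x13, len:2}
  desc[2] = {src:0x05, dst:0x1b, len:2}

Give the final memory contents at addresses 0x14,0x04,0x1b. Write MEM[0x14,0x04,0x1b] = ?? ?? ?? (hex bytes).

[0] 0x07->0x04 len=3 : 99 e5 0b
[1] 0x06->0x13 len=2 : 0b 99
[2] 0x05->0x1b len=2 : e5 0b
query mem[0x14]=0x99, mem[0x04]=0x99, mem[0x1b]=0xe5

MEM[0x14,0x04,0x1b] = 99 99 e5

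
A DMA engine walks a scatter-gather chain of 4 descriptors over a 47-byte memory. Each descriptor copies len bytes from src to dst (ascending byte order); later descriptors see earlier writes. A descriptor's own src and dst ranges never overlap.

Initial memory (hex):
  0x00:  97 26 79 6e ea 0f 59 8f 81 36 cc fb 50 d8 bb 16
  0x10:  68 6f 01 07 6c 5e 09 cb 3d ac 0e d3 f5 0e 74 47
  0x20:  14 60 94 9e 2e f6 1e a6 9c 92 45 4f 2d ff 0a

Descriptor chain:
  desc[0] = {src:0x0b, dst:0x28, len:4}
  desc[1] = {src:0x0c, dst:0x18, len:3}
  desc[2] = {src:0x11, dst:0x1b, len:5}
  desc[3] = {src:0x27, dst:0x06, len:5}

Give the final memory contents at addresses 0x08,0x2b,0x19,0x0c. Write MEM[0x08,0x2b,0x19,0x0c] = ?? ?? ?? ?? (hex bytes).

  after D0: wrote 4B at 0x28 = fb50d8bb
  after D1: wrote 3B at 0x18 = 50d8bb
  after D2: wrote 5B at 0x1b = 6f01076c5e
  after D3: wrote 5B at 0x06 = a6fb50d8bb
query mem[0x08]=0x50, mem[0x2b]=0xbb, mem[0x19]=0xd8, mem[0x0c]=0x50

MEM[0x08,0x2b,0x19,0x0c] = 50 bb d8 50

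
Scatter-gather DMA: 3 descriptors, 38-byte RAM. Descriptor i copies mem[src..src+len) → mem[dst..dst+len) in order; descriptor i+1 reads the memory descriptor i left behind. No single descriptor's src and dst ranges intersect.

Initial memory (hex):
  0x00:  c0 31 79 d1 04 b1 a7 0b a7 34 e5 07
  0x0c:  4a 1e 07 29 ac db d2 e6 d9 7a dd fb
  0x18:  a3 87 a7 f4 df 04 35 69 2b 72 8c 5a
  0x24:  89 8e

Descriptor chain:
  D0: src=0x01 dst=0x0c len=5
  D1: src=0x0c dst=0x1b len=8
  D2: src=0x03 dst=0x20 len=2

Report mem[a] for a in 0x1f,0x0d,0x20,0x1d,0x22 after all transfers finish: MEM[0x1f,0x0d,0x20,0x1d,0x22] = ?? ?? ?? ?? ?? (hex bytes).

MEM[0x1f,0x0d,0x20,0x1d,0x22] = b1 79 d1 d1 e6

D0: mem[0x0c..0x10] <- [31 79 d1 04 b1]
D1: mem[0x1b..0x22] <- [31 79 d1 04 b1 db d2 e6]
D2: mem[0x20..0x21] <- [d1 04]
query mem[0x1f]=0xb1, mem[0x0d]=0x79, mem[0x20]=0xd1, mem[0x1d]=0xd1, mem[0x22]=0xe6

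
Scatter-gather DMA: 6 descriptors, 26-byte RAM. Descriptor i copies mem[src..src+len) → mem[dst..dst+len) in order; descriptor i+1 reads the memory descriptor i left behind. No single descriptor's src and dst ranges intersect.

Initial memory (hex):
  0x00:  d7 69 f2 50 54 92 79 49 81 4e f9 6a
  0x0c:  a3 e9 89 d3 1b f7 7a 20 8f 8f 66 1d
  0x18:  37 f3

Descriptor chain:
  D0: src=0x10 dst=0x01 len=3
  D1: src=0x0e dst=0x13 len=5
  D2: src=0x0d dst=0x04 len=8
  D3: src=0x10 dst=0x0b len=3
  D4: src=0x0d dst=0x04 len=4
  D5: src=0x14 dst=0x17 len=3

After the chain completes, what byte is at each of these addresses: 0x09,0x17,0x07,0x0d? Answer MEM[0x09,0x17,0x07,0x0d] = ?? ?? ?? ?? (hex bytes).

D0: mem[0x01..0x03] <- [1b f7 7a]
D1: mem[0x13..0x17] <- [89 d3 1b f7 7a]
D2: mem[0x04..0x0b] <- [e9 89 d3 1b f7 7a 89 d3]
D3: mem[0x0b..0x0d] <- [1b f7 7a]
D4: mem[0x04..0x07] <- [7a 89 d3 1b]
D5: mem[0x17..0x19] <- [d3 1b f7]
query mem[0x09]=0x7a, mem[0x17]=0xd3, mem[0x07]=0x1b, mem[0x0d]=0x7a

MEM[0x09,0x17,0x07,0x0d] = 7a d3 1b 7a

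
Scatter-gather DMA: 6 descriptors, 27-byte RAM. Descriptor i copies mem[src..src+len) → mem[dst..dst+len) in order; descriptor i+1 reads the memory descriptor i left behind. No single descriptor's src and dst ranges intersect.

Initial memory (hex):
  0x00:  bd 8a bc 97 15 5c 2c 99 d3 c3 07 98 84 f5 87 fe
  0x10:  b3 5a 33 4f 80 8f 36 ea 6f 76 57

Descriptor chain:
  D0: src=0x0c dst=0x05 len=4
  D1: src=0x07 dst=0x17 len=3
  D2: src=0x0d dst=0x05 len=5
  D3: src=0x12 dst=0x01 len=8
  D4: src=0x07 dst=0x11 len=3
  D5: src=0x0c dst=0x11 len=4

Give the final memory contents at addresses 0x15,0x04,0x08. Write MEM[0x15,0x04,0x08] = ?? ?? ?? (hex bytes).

MEM[0x15,0x04,0x08] = 8f 8f c3

[0] 0x0c->0x05 len=4 : 84 f5 87 fe
[1] 0x07->0x17 len=3 : 87 fe c3
[2] 0x0d->0x05 len=5 : f5 87 fe b3 5a
[3] 0x12->0x01 len=8 : 33 4f 80 8f 36 87 fe c3
[4] 0x07->0x11 len=3 : fe c3 5a
[5] 0x0c->0x11 len=4 : 84 f5 87 fe
query mem[0x15]=0x8f, mem[0x04]=0x8f, mem[0x08]=0xc3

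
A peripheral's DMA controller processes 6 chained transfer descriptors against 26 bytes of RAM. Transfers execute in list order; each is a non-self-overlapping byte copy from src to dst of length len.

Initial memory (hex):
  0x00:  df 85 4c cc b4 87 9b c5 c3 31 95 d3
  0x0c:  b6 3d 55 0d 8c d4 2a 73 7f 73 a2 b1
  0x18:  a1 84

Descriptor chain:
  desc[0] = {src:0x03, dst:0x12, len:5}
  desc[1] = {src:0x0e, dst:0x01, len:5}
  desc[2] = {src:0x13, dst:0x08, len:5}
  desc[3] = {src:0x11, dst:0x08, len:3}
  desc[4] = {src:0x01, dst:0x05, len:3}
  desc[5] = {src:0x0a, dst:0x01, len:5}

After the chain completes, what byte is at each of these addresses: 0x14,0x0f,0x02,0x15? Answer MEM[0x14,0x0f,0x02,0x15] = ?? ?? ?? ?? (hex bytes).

#0 dst[0x12+5] := {0xcc,0xb4,0x87,0x9b,0xc5}
#1 dst[0x01+5] := {0x55,0x0d,0x8c,0xd4,0xcc}
#2 dst[0x08+5] := {0xb4,0x87,0x9b,0xc5,0xb1}
#3 dst[0x08+3] := {0xd4,0xcc,0xb4}
#4 dst[0x05+3] := {0x55,0x0d,0x8c}
#5 dst[0x01+5] := {0xb4,0xc5,0xb1,0x3d,0x55}
query mem[0x14]=0x87, mem[0x0f]=0x0d, mem[0x02]=0xc5, mem[0x15]=0x9b

MEM[0x14,0x0f,0x02,0x15] = 87 0d c5 9b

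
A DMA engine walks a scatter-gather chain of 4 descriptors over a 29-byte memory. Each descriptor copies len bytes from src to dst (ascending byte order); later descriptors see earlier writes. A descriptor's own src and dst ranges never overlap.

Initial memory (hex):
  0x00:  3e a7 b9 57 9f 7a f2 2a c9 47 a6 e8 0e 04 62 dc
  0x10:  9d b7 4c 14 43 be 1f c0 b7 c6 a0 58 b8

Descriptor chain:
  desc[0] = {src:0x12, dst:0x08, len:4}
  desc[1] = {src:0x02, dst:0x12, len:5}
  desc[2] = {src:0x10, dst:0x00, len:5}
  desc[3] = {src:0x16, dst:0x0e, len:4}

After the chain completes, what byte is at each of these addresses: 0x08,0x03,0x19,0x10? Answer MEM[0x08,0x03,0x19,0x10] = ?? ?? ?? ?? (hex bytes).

[0] 0x12->0x08 len=4 : 4c 14 43 be
[1] 0x02->0x12 len=5 : b9 57 9f 7a f2
[2] 0x10->0x00 len=5 : 9d b7 b9 57 9f
[3] 0x16->0x0e len=4 : f2 c0 b7 c6
query mem[0x08]=0x4c, mem[0x03]=0x57, mem[0x19]=0xc6, mem[0x10]=0xb7

MEM[0x08,0x03,0x19,0x10] = 4c 57 c6 b7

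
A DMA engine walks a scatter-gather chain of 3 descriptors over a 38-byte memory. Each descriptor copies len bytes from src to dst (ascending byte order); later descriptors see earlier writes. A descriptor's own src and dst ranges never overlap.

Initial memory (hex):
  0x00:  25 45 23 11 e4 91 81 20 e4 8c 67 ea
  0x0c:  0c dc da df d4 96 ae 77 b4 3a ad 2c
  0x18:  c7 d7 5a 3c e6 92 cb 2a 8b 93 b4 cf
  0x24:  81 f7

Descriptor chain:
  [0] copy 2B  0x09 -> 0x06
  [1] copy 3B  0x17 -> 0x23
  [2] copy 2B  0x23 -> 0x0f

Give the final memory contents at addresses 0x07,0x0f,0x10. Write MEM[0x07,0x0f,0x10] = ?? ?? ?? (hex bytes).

#0 dst[0x06+2] := {0x8c,0x67}
#1 dst[0x23+3] := {0x2c,0xc7,0xd7}
#2 dst[0x0f+2] := {0x2c,0xc7}
query mem[0x07]=0x67, mem[0x0f]=0x2c, mem[0x10]=0xc7

MEM[0x07,0x0f,0x10] = 67 2c c7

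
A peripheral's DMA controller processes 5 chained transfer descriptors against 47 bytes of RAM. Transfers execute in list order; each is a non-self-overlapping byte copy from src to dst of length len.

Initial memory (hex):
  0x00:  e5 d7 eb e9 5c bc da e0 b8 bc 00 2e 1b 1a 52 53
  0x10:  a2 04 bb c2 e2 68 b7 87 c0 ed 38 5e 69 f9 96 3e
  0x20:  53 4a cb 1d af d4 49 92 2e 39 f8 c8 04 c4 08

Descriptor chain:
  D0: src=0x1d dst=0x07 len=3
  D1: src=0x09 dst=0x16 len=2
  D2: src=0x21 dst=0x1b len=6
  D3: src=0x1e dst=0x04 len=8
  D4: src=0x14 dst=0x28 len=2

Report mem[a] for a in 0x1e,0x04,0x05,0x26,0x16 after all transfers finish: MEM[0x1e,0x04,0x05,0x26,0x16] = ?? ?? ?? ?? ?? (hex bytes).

MEM[0x1e,0x04,0x05,0x26,0x16] = af af d4 49 3e

D0: mem[0x07..0x09] <- [f9 96 3e]
D1: mem[0x16..0x17] <- [3e 00]
D2: mem[0x1b..0x20] <- [4a cb 1d af d4 49]
D3: mem[0x04..0x0b] <- [af d4 49 4a cb 1d af d4]
D4: mem[0x28..0x29] <- [e2 68]
query mem[0x1e]=0xaf, mem[0x04]=0xaf, mem[0x05]=0xd4, mem[0x26]=0x49, mem[0x16]=0x3e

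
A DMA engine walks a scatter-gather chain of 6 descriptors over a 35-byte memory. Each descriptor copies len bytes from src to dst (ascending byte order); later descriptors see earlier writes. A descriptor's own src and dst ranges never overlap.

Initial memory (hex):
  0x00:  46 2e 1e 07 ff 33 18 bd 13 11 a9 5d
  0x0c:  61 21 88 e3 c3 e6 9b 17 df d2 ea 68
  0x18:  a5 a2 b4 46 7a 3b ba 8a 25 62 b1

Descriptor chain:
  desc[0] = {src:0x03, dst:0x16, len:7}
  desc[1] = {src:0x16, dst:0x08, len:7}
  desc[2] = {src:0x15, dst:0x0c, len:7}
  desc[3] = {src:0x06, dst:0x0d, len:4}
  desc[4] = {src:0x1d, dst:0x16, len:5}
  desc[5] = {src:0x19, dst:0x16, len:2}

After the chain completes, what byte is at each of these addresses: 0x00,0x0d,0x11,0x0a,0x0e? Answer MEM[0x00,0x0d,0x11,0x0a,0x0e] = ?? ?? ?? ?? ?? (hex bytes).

#0 dst[0x16+7] := {0x07,0xff,0x33,0x18,0xbd,0x13,0x11}
#1 dst[0x08+7] := {0x07,0xff,0x33,0x18,0xbd,0x13,0x11}
#2 dst[0x0c+7] := {0xd2,0x07,0xff,0x33,0x18,0xbd,0x13}
#3 dst[0x0d+4] := {0x18,0xbd,0x07,0xff}
#4 dst[0x16+5] := {0x3b,0xba,0x8a,0x25,0x62}
#5 dst[0x16+2] := {0x25,0x62}
query mem[0x00]=0x46, mem[0x0d]=0x18, mem[0x11]=0xbd, mem[0x0a]=0x33, mem[0x0e]=0xbd

MEM[0x00,0x0d,0x11,0x0a,0x0e] = 46 18 bd 33 bd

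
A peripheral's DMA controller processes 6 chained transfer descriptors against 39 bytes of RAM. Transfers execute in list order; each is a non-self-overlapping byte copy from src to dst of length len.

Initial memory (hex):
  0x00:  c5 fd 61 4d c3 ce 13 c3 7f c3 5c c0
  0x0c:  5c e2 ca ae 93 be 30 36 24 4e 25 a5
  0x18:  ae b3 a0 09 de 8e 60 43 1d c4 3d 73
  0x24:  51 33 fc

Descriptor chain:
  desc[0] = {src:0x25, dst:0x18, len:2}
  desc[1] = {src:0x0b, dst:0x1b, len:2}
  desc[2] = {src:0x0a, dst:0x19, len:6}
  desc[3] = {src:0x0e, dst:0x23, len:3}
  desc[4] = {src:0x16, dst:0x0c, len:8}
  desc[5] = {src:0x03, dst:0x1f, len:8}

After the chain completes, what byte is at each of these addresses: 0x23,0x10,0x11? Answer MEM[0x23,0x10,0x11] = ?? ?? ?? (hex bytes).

MEM[0x23,0x10,0x11] = c3 c0 5c

[0] 0x25->0x18 len=2 : 33 fc
[1] 0x0b->0x1b len=2 : c0 5c
[2] 0x0a->0x19 len=6 : 5c c0 5c e2 ca ae
[3] 0x0e->0x23 len=3 : ca ae 93
[4] 0x16->0x0c len=8 : 25 a5 33 5c c0 5c e2 ca
[5] 0x03->0x1f len=8 : 4d c3 ce 13 c3 7f c3 5c
query mem[0x23]=0xc3, mem[0x10]=0xc0, mem[0x11]=0x5c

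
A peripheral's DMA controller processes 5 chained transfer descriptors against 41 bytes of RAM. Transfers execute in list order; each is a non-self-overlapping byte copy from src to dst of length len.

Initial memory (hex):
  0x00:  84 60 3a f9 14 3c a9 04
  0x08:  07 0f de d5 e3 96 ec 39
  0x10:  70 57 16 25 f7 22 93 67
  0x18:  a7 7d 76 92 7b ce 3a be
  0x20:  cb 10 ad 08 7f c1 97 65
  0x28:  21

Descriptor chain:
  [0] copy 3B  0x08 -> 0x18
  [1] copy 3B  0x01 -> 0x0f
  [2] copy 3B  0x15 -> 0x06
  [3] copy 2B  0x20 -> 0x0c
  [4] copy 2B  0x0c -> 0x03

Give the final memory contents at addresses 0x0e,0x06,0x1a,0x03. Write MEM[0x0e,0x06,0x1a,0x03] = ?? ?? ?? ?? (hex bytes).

[0] 0x08->0x18 len=3 : 07 0f de
[1] 0x01->0x0f len=3 : 60 3a f9
[2] 0x15->0x06 len=3 : 22 93 67
[3] 0x20->0x0c len=2 : cb 10
[4] 0x0c->0x03 len=2 : cb 10
query mem[0x0e]=0xec, mem[0x06]=0x22, mem[0x1a]=0xde, mem[0x03]=0xcb

MEM[0x0e,0x06,0x1a,0x03] = ec 22 de cb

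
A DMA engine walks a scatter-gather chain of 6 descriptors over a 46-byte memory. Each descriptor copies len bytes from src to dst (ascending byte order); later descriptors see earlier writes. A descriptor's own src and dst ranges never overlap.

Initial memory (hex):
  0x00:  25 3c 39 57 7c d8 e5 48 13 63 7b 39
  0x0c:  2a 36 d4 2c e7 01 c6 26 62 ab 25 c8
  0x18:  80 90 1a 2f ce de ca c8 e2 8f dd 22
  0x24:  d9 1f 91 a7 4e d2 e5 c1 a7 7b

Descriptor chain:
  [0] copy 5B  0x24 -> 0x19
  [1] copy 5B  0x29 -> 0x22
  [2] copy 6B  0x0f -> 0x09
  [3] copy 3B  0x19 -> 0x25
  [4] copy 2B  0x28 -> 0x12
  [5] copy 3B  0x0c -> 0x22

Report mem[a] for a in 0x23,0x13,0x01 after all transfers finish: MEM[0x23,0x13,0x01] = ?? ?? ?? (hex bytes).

#0 dst[0x19+5] := {0xd9,0x1f,0x91,0xa7,0x4e}
#1 dst[0x22+5] := {0xd2,0xe5,0xc1,0xa7,0x7b}
#2 dst[0x09+6] := {0x2c,0xe7,0x01,0xc6,0x26,0x62}
#3 dst[0x25+3] := {0xd9,0x1f,0x91}
#4 dst[0x12+2] := {0x4e,0xd2}
#5 dst[0x22+3] := {0xc6,0x26,0x62}
query mem[0x23]=0x26, mem[0x13]=0xd2, mem[0x01]=0x3c

MEM[0x23,0x13,0x01] = 26 d2 3c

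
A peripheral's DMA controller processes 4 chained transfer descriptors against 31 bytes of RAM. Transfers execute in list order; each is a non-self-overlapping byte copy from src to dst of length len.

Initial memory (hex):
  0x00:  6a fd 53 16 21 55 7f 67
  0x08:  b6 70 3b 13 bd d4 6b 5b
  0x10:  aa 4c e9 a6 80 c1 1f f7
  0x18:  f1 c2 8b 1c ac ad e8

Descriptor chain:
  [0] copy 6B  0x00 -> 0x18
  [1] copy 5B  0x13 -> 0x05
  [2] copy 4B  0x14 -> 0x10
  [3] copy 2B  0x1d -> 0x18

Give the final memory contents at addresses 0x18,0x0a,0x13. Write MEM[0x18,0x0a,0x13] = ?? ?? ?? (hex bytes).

[0] 0x00->0x18 len=6 : 6a fd 53 16 21 55
[1] 0x13->0x05 len=5 : a6 80 c1 1f f7
[2] 0x14->0x10 len=4 : 80 c1 1f f7
[3] 0x1d->0x18 len=2 : 55 e8
query mem[0x18]=0x55, mem[0x0a]=0x3b, mem[0x13]=0xf7

MEM[0x18,0x0a,0x13] = 55 3b f7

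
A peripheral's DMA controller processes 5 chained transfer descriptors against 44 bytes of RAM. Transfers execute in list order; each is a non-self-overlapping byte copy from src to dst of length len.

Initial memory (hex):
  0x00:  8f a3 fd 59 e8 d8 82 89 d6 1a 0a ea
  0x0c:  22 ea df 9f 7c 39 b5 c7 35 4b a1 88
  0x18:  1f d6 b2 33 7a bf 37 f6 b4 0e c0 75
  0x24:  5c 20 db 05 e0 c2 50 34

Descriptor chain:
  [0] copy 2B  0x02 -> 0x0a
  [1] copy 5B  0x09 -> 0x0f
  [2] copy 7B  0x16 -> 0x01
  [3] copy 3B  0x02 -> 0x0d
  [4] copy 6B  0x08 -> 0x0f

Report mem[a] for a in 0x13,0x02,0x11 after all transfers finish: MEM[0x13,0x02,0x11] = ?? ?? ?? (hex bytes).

[0] 0x02->0x0a len=2 : fd 59
[1] 0x09->0x0f len=5 : 1a fd 59 22 ea
[2] 0x16->0x01 len=7 : a1 88 1f d6 b2 33 7a
[3] 0x02->0x0d len=3 : 88 1f d6
[4] 0x08->0x0f len=6 : d6 1a fd 59 22 88
query mem[0x13]=0x22, mem[0x02]=0x88, mem[0x11]=0xfd

MEM[0x13,0x02,0x11] = 22 88 fd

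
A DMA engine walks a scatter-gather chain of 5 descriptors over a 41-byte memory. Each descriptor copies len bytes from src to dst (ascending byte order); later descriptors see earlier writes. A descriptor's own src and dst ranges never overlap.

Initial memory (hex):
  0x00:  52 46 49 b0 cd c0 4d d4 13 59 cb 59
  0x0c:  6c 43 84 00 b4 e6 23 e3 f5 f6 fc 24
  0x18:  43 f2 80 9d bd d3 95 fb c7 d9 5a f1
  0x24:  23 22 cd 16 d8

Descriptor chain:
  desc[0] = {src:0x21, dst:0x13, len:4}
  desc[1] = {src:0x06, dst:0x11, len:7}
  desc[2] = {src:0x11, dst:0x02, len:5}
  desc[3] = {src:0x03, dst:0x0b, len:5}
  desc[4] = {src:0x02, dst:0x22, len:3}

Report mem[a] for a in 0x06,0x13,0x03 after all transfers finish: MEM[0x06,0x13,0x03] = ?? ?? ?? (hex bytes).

MEM[0x06,0x13,0x03] = cb 13 d4

D0: mem[0x13..0x16] <- [d9 5a f1 23]
D1: mem[0x11..0x17] <- [4d d4 13 59 cb 59 6c]
D2: mem[0x02..0x06] <- [4d d4 13 59 cb]
D3: mem[0x0b..0x0f] <- [d4 13 59 cb d4]
D4: mem[0x22..0x24] <- [4d d4 13]
query mem[0x06]=0xcb, mem[0x13]=0x13, mem[0x03]=0xd4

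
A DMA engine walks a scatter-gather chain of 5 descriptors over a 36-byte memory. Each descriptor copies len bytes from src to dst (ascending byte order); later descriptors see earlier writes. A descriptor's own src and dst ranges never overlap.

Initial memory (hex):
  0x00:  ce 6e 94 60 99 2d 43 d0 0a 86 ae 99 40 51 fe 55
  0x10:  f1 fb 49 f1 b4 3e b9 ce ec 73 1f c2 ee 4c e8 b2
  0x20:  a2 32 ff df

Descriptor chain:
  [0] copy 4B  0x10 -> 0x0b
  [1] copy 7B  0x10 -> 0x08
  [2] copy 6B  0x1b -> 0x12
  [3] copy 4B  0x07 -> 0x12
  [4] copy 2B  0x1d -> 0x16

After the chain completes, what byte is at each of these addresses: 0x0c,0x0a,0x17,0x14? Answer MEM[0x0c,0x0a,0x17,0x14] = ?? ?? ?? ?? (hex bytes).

#0 dst[0x0b+4] := {0xf1,0xfb,0x49,0xf1}
#1 dst[0x08+7] := {0xf1,0xfb,0x49,0xf1,0xb4,0x3e,0xb9}
#2 dst[0x12+6] := {0xc2,0xee,0x4c,0xe8,0xb2,0xa2}
#3 dst[0x12+4] := {0xd0,0xf1,0xfb,0x49}
#4 dst[0x16+2] := {0x4c,0xe8}
query mem[0x0c]=0xb4, mem[0x0a]=0x49, mem[0x17]=0xe8, mem[0x14]=0xfb

MEM[0x0c,0x0a,0x17,0x14] = b4 49 e8 fb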